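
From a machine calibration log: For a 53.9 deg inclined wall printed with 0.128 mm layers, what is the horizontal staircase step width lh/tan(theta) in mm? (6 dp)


step = 0.128 / tan(53.9) = 0.093339 mm


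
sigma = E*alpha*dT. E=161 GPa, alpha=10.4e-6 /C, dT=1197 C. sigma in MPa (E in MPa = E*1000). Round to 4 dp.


sigma = 161*1000 * 10.4e-6 * 1197 = 2004.2568 MPa


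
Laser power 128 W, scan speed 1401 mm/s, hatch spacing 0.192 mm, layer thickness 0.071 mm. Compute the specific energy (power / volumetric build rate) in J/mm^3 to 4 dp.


Build rate = 1401 * 0.192 * 0.071 = 19.098432 mm^3/s
SE = 128 / 19.098432 = 6.7021 J/mm^3


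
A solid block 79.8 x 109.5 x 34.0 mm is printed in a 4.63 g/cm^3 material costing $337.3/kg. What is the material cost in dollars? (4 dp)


V = 79.8 * 109.5 * 34.0 = 297095.4 mm^3 = 297.0954 cm^3
Mass = 297.0954 * 4.63 / 1000 = 1.3755517 kg
Cost = 1.3755517 * 337.3 = 463.9736 $


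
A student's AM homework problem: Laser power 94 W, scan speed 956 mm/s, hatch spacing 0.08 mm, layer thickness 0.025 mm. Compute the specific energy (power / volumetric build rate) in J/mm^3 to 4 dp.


Build rate = 956 * 0.08 * 0.025 = 1.912 mm^3/s
SE = 94 / 1.912 = 49.1632 J/mm^3


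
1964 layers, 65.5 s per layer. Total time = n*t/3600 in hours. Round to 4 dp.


t = 1964 * 65.5 / 3600 = 35.7339 hrs


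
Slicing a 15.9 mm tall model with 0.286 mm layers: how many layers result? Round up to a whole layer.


Layers = ceil(15.9/0.286) = 56


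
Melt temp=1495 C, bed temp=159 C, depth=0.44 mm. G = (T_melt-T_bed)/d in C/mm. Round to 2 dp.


G = (1495-159)/0.44 = 3036.36 C/mm


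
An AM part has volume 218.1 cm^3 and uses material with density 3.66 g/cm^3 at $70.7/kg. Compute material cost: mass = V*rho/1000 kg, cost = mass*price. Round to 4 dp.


Mass = 218.1*3.66/1000 = 0.798246 kg
Cost = 0.798246 * 70.7 = 56.436 $


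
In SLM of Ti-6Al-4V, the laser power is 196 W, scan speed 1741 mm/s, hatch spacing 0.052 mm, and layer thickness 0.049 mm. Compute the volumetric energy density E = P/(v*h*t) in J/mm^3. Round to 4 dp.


E = 196 / (1741*0.052*0.049) = 44.1833 J/mm^3


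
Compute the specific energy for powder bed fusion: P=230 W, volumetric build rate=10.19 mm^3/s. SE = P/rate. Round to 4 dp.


SE = 230 / 10.19 = 22.5711 J/mm^3


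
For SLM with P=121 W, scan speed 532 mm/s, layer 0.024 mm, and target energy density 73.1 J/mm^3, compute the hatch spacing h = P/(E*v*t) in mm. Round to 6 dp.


h = 121 / (73.1*532*0.024) = 0.129642 mm


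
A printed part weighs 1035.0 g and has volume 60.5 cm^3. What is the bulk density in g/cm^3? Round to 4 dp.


rho = 1035.0 / 60.5 = 17.1074 g/cm^3


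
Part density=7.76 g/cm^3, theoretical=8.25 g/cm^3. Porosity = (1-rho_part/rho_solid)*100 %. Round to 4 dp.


Porosity = (1-7.76/8.25)*100 = 5.9394 %


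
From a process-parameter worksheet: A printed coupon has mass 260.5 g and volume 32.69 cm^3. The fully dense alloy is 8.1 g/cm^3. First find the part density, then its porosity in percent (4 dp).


rho_part = 260.5 / 32.69 = 7.9687978 g/cm^3
Porosity = (1 - 7.9687978/8.1)*100 = 1.6198 %


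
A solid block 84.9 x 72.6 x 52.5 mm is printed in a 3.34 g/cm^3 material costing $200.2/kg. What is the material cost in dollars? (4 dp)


V = 84.9 * 72.6 * 52.5 = 323596.35 mm^3 = 323.59635 cm^3
Mass = 323.59635 * 3.34 / 1000 = 1.08081181 kg
Cost = 1.08081181 * 200.2 = 216.3785 $


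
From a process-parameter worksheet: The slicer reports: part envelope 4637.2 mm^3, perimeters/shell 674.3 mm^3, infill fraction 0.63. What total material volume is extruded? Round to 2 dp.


V_infill = (4637.2 - 674.3) * 0.63 = 2496.63
V_total = 674.3 + 2496.63 = 3170.93 mm^3


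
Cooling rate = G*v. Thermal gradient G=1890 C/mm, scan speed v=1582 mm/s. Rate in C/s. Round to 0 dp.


CR = 1890 * 1582 = 2989980 C/s


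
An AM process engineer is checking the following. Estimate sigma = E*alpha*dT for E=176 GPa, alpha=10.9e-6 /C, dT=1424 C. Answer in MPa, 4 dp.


sigma = 176*1000 * 10.9e-6 * 1424 = 2731.8016 MPa


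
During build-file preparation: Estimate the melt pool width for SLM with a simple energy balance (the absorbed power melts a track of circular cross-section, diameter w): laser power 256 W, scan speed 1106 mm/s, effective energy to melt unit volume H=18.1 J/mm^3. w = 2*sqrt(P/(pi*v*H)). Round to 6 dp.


w = 2*sqrt(256/(pi*1106*18.1)) = 0.127602 mm


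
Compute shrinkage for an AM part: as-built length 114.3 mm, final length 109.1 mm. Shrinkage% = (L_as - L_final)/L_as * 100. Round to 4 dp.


Shrinkage = ((114.3-109.1)/114.3)*100 = 4.5494 %


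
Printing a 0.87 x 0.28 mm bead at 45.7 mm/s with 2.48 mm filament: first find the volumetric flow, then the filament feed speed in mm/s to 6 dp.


Q = 0.87 * 0.28 * 45.7 = 11.13252 mm^3/s
A_fil = pi*(2.48/2)^2 = 4.83051286 mm^2
v_feed = 11.13252 / 4.83051286 = 2.304625 mm/s


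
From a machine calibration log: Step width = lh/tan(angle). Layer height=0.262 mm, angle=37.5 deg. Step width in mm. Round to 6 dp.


step = 0.262 / tan(37.5) = 0.341445 mm


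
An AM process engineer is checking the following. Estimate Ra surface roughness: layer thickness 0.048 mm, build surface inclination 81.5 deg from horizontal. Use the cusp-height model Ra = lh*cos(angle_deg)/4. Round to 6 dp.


Ra = 0.048 * cos(81.5) / 4 = 0.001774 mm


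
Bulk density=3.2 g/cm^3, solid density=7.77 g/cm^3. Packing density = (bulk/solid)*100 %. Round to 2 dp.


Packing = (3.2/7.77)*100 = 41.18 %


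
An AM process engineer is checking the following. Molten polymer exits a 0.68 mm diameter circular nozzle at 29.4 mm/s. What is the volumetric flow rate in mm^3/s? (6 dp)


A = pi*(0.68/2)^2 = 0.36316811 mm^2
Q = 0.36316811 * 29.4 = 10.677142 mm^3/s


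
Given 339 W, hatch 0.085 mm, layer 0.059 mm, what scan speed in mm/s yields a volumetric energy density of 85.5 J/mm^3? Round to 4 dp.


v = 339 / (85.5*0.085*0.059) = 790.6106 mm/s


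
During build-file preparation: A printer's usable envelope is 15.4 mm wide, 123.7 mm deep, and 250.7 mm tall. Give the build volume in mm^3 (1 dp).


V = 15.4 * 123.7 * 250.7 = 477578.5 mm^3


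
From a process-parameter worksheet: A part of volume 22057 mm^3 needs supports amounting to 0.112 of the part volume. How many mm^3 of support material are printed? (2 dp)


V_support = 22057 * 0.112 = 2470.38 mm^3


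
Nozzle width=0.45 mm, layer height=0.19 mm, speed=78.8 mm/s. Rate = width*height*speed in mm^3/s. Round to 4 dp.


Rate = 0.45 * 0.19 * 78.8 = 6.7374 mm^3/s


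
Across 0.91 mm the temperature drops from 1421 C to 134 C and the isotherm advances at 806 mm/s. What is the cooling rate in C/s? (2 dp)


G = (1421-134)/0.91 = 1414.28571429 C/mm
CR = 1414.28571429 * 806 = 1139914.29 C/s


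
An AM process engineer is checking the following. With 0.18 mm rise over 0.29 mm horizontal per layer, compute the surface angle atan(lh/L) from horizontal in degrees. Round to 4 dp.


angle = atan(0.18/0.29) = 31.8274 degrees


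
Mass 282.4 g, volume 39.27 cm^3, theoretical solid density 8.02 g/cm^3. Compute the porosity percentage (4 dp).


rho_part = 282.4 / 39.27 = 7.19124013 g/cm^3
Porosity = (1 - 7.19124013/8.02)*100 = 10.3337 %


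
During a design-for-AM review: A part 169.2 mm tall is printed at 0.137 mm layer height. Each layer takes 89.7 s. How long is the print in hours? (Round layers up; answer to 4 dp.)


Layers = ceil(169.2/0.137) = 1236
t = 1236 * 89.7 / 3600 = 30.797 hrs


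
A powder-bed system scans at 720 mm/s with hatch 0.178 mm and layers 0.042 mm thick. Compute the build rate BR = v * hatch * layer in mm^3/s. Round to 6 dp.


Rate = 720 * 0.178 * 0.042 = 5.38272 mm^3/s


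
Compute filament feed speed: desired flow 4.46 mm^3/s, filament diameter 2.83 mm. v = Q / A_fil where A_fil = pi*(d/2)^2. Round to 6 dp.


A = pi*(2.83/2)^2 = 6.290175
v = 4.46 / 6.290175 = 0.709042 mm/s


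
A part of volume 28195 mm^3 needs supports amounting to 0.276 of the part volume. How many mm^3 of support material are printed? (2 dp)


V_support = 28195 * 0.276 = 7781.82 mm^3


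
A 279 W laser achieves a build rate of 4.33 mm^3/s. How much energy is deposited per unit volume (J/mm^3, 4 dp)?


SE = 279 / 4.33 = 64.4342 J/mm^3


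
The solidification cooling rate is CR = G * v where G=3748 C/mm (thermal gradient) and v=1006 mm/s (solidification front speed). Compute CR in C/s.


CR = 3748 * 1006 = 3770488 C/s


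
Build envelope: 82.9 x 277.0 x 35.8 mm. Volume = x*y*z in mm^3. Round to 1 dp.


V = 82.9 * 277.0 * 35.8 = 822086.1 mm^3


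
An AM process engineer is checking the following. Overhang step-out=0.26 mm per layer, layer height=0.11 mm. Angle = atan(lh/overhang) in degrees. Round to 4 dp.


angle = atan(0.11/0.26) = 22.9321 degrees


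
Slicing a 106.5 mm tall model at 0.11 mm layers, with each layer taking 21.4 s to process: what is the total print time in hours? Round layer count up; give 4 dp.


Layers = ceil(106.5/0.11) = 969
t = 969 * 21.4 / 3600 = 5.7602 hrs


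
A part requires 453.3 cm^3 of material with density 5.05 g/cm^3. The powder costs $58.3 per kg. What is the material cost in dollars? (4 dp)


Mass = 453.3*5.05/1000 = 2.289165 kg
Cost = 2.289165 * 58.3 = 133.4583 $


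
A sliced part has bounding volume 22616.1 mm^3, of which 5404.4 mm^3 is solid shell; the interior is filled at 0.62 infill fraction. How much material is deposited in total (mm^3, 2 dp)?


V_infill = (22616.1 - 5404.4) * 0.62 = 10671.25
V_total = 5404.4 + 10671.25 = 16075.65 mm^3


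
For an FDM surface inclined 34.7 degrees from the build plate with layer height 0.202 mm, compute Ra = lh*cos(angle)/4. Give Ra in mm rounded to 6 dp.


Ra = 0.202 * cos(34.7) / 4 = 0.041518 mm


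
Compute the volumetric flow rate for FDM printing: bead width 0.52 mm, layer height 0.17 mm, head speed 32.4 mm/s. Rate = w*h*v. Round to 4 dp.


Rate = 0.52 * 0.17 * 32.4 = 2.8642 mm^3/s


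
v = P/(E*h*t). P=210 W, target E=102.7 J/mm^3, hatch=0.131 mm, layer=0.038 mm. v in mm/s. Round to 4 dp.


v = 210 / (102.7*0.131*0.038) = 410.7655 mm/s


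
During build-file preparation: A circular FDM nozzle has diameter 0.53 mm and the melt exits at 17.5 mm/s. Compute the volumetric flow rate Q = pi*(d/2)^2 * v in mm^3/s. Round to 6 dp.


A = pi*(0.53/2)^2 = 0.22061834 mm^2
Q = 0.22061834 * 17.5 = 3.860821 mm^3/s


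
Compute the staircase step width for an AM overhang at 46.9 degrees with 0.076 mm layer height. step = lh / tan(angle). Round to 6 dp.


step = 0.076 / tan(46.9) = 0.07112 mm


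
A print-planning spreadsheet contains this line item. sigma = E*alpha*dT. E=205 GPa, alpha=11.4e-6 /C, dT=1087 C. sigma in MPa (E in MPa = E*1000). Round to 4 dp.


sigma = 205*1000 * 11.4e-6 * 1087 = 2540.319 MPa


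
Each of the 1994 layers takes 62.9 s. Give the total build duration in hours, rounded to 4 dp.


t = 1994 * 62.9 / 3600 = 34.8396 hrs


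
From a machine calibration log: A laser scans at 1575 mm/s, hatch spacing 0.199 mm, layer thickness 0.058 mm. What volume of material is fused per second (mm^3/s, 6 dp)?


Rate = 1575 * 0.199 * 0.058 = 18.17865 mm^3/s


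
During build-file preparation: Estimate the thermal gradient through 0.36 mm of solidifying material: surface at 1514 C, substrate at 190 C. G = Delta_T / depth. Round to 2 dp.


G = (1514-190)/0.36 = 3677.78 C/mm


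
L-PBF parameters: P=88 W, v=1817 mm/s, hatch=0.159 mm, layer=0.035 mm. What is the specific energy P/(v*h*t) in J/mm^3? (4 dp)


Build rate = 1817 * 0.159 * 0.035 = 10.111605 mm^3/s
SE = 88 / 10.111605 = 8.7029 J/mm^3


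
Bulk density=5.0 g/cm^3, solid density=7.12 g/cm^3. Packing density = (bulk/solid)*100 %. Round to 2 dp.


Packing = (5.0/7.12)*100 = 70.22 %


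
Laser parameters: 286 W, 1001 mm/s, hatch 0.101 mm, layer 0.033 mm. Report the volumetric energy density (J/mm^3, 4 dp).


E = 286 / (1001*0.101*0.033) = 85.7229 J/mm^3


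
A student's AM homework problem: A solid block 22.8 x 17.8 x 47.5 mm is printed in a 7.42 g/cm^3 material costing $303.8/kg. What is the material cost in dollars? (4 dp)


V = 22.8 * 17.8 * 47.5 = 19277.4 mm^3 = 19.2774 cm^3
Mass = 19.2774 * 7.42 / 1000 = 0.14303831 kg
Cost = 0.14303831 * 303.8 = 43.455 $


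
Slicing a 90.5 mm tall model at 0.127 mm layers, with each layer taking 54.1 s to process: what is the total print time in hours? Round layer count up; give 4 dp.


Layers = ceil(90.5/0.127) = 713
t = 713 * 54.1 / 3600 = 10.7148 hrs


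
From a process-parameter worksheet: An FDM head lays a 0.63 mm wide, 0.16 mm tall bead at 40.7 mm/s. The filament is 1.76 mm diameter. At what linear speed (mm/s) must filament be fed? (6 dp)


Q = 0.63 * 0.16 * 40.7 = 4.10256 mm^3/s
A_fil = pi*(1.76/2)^2 = 2.43284935 mm^2
v_feed = 4.10256 / 2.43284935 = 1.686319 mm/s


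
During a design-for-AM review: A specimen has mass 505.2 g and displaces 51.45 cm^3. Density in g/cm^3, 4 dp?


rho = 505.2 / 51.45 = 9.8192 g/cm^3


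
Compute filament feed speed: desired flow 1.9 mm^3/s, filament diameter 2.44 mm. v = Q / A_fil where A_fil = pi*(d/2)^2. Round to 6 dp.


A = pi*(2.44/2)^2 = 4.675947
v = 1.9 / 4.675947 = 0.406335 mm/s


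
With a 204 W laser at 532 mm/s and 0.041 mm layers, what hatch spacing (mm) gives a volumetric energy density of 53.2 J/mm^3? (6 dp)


h = 204 / (53.2*532*0.041) = 0.175802 mm


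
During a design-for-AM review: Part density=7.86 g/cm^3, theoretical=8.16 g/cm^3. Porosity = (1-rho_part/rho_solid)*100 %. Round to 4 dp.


Porosity = (1-7.86/8.16)*100 = 3.6765 %


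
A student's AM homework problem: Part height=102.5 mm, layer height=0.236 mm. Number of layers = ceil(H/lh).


Layers = ceil(102.5/0.236) = 435


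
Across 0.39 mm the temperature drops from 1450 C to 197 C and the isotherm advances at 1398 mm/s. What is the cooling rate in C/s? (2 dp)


G = (1450-197)/0.39 = 3212.82051282 C/mm
CR = 3212.82051282 * 1398 = 4491523.08 C/s


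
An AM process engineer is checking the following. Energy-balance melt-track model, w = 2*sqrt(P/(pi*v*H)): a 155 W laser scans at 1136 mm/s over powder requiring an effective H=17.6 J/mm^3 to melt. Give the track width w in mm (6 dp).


w = 2*sqrt(155/(pi*1136*17.6)) = 0.099352 mm


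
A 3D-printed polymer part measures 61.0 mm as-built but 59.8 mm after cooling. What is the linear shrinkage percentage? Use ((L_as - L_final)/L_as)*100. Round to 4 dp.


Shrinkage = ((61.0-59.8)/61.0)*100 = 1.9672 %


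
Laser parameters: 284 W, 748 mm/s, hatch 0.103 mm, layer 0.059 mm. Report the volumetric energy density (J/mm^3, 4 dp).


E = 284 / (748*0.103*0.059) = 62.4781 J/mm^3


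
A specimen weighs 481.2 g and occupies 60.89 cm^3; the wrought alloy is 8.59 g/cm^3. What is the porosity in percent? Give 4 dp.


rho_part = 481.2 / 60.89 = 7.9027755 g/cm^3
Porosity = (1 - 7.9027755/8.59)*100 = 8.0003 %


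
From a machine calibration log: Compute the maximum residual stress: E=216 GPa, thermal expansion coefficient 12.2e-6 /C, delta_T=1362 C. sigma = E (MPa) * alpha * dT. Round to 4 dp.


sigma = 216*1000 * 12.2e-6 * 1362 = 3589.1424 MPa


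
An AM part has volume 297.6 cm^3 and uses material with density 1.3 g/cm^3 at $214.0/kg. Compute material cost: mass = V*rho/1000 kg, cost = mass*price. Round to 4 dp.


Mass = 297.6*1.3/1000 = 0.38688 kg
Cost = 0.38688 * 214.0 = 82.7923 $


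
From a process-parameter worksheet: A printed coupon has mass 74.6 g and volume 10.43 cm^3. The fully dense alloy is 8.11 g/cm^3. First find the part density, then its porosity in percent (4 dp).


rho_part = 74.6 / 10.43 = 7.15244487 g/cm^3
Porosity = (1 - 7.15244487/8.11)*100 = 11.8071 %


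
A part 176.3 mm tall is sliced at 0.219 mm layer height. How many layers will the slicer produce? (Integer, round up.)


Layers = ceil(176.3/0.219) = 806


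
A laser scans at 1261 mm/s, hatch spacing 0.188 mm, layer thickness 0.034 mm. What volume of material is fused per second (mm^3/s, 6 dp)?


Rate = 1261 * 0.188 * 0.034 = 8.060312 mm^3/s


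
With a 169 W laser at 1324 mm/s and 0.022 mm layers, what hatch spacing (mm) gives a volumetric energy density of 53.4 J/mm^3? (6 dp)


h = 169 / (53.4*1324*0.022) = 0.108651 mm


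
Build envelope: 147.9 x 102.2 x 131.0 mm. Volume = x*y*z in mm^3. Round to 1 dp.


V = 147.9 * 102.2 * 131.0 = 1980114.8 mm^3


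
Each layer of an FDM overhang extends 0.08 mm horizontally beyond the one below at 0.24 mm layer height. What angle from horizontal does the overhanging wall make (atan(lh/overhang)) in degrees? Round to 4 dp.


angle = atan(0.24/0.08) = 71.5651 degrees


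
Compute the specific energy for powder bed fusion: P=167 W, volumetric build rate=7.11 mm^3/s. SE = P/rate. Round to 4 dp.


SE = 167 / 7.11 = 23.488 J/mm^3


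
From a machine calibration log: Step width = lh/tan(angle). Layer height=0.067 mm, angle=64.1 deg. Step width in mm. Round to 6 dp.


step = 0.067 / tan(64.1) = 0.032533 mm


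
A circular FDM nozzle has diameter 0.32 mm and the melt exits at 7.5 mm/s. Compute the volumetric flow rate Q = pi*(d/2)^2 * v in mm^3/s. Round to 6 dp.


A = pi*(0.32/2)^2 = 0.08042477 mm^2
Q = 0.08042477 * 7.5 = 0.603186 mm^3/s


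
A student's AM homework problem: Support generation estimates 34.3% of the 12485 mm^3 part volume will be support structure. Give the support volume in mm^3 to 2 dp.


V_support = 12485 * 0.343 = 4282.36 mm^3


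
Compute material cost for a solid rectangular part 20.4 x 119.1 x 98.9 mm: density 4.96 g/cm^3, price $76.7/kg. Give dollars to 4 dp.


V = 20.4 * 119.1 * 98.9 = 240291.396 mm^3 = 240.291396 cm^3
Mass = 240.291396 * 4.96 / 1000 = 1.19184532 kg
Cost = 1.19184532 * 76.7 = 91.4145 $


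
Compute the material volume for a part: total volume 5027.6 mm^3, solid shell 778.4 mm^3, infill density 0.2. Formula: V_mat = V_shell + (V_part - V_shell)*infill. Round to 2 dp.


V_infill = (5027.6 - 778.4) * 0.2 = 849.84
V_total = 778.4 + 849.84 = 1628.24 mm^3


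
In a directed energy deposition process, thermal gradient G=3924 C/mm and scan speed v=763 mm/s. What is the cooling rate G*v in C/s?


CR = 3924 * 763 = 2994012 C/s


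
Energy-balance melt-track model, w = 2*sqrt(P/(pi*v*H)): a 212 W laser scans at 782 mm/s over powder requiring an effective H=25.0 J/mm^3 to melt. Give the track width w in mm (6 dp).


w = 2*sqrt(212/(pi*782*25.0)) = 0.117503 mm


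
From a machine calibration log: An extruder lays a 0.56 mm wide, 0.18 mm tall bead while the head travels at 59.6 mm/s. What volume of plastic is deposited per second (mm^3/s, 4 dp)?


Rate = 0.56 * 0.18 * 59.6 = 6.0077 mm^3/s


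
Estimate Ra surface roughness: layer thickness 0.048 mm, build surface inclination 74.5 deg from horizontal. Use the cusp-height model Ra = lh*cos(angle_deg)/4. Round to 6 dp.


Ra = 0.048 * cos(74.5) / 4 = 0.003207 mm


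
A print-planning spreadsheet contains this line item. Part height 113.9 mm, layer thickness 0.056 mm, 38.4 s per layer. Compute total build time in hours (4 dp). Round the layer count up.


Layers = ceil(113.9/0.056) = 2034
t = 2034 * 38.4 / 3600 = 21.696 hrs


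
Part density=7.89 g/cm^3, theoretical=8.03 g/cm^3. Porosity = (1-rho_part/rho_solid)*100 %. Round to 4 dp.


Porosity = (1-7.89/8.03)*100 = 1.7435 %


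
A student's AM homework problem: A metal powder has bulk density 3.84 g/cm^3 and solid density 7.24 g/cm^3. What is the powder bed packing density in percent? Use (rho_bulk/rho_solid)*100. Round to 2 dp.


Packing = (3.84/7.24)*100 = 53.04 %


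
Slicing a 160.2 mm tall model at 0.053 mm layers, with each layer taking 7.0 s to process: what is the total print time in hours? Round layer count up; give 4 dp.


Layers = ceil(160.2/0.053) = 3023
t = 3023 * 7.0 / 3600 = 5.8781 hrs


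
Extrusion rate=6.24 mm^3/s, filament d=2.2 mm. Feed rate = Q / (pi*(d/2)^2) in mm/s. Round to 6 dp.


A = pi*(2.2/2)^2 = 3.801327
v = 6.24 / 3.801327 = 1.641532 mm/s


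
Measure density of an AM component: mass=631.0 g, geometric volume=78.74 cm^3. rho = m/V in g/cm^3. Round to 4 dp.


rho = 631.0 / 78.74 = 8.0137 g/cm^3


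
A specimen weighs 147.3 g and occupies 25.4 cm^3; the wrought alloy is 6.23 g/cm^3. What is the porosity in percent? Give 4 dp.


rho_part = 147.3 / 25.4 = 5.7992126 g/cm^3
Porosity = (1 - 5.7992126/6.23)*100 = 6.9147 %


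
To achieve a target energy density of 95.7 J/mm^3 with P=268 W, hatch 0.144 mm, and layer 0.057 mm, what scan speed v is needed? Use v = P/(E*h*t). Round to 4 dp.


v = 268 / (95.7*0.144*0.057) = 341.1815 mm/s


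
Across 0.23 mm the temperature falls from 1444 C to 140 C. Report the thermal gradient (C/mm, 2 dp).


G = (1444-140)/0.23 = 5669.57 C/mm


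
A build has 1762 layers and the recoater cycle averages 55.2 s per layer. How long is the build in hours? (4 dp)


t = 1762 * 55.2 / 3600 = 27.0173 hrs


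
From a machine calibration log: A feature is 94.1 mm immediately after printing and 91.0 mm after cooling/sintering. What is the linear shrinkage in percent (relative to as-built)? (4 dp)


Shrinkage = ((94.1-91.0)/94.1)*100 = 3.2944 %


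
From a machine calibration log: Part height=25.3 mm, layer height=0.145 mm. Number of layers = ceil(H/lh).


Layers = ceil(25.3/0.145) = 175


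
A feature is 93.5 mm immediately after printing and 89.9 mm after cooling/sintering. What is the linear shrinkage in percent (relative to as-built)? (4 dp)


Shrinkage = ((93.5-89.9)/93.5)*100 = 3.8503 %


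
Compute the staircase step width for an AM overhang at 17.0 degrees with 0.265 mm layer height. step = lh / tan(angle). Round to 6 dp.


step = 0.265 / tan(17.0) = 0.866776 mm


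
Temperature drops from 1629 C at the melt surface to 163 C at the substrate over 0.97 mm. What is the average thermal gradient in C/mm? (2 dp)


G = (1629-163)/0.97 = 1511.34 C/mm


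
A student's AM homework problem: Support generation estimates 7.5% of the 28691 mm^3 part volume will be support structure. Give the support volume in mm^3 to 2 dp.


V_support = 28691 * 0.075 = 2151.83 mm^3


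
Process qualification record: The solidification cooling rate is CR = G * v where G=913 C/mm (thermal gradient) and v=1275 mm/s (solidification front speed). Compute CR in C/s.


CR = 913 * 1275 = 1164075 C/s


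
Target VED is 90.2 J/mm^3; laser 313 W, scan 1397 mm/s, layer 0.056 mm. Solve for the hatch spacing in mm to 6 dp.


h = 313 / (90.2*1397*0.056) = 0.044356 mm


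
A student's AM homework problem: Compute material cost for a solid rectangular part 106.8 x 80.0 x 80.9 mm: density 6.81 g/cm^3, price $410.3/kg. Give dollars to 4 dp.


V = 106.8 * 80.0 * 80.9 = 691209.6 mm^3 = 691.2096 cm^3
Mass = 691.2096 * 6.81 / 1000 = 4.70713738 kg
Cost = 4.70713738 * 410.3 = 1931.3385 $


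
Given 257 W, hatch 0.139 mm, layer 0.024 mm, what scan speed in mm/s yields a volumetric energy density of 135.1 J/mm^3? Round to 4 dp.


v = 257 / (135.1*0.139*0.024) = 570.2322 mm/s


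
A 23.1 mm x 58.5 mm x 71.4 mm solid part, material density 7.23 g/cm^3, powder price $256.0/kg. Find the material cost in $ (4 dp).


V = 23.1 * 58.5 * 71.4 = 96486.39 mm^3 = 96.48639 cm^3
Mass = 96.48639 * 7.23 / 1000 = 0.6975966 kg
Cost = 0.6975966 * 256.0 = 178.5847 $


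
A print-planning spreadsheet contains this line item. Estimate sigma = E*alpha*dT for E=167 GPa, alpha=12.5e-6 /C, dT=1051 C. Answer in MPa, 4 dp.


sigma = 167*1000 * 12.5e-6 * 1051 = 2193.9625 MPa


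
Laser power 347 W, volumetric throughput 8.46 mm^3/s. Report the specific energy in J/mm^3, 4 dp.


SE = 347 / 8.46 = 41.0165 J/mm^3


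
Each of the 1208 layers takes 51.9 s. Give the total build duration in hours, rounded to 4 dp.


t = 1208 * 51.9 / 3600 = 17.4153 hrs


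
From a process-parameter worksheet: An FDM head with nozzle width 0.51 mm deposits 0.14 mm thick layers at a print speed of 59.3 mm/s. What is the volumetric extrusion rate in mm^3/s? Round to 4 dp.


Rate = 0.51 * 0.14 * 59.3 = 4.234 mm^3/s


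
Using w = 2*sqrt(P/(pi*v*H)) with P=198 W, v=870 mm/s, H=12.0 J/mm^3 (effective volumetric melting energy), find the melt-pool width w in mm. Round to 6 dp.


w = 2*sqrt(198/(pi*870*12.0)) = 0.155395 mm


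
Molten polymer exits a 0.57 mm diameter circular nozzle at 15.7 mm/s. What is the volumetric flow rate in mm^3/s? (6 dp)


A = pi*(0.57/2)^2 = 0.25517586 mm^2
Q = 0.25517586 * 15.7 = 4.006261 mm^3/s


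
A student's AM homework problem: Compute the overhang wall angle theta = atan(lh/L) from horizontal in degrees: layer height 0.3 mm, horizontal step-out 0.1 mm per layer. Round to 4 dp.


angle = atan(0.3/0.1) = 71.5651 degrees


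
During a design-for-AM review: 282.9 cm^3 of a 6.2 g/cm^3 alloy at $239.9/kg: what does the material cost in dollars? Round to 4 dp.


Mass = 282.9*6.2/1000 = 1.75398 kg
Cost = 1.75398 * 239.9 = 420.7798 $


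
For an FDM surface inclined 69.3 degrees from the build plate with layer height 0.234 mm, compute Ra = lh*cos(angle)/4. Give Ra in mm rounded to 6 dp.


Ra = 0.234 * cos(69.3) / 4 = 0.020678 mm


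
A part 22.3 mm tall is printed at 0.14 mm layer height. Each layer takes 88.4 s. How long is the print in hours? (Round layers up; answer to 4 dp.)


Layers = ceil(22.3/0.14) = 160
t = 160 * 88.4 / 3600 = 3.9289 hrs


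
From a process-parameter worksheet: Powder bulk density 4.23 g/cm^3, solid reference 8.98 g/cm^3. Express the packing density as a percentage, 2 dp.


Packing = (4.23/8.98)*100 = 47.1 %


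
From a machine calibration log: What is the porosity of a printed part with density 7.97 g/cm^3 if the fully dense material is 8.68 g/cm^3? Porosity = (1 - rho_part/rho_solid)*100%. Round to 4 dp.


Porosity = (1-7.97/8.68)*100 = 8.1797 %


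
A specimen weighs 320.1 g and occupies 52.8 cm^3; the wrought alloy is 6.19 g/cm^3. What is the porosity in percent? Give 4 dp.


rho_part = 320.1 / 52.8 = 6.0625 g/cm^3
Porosity = (1 - 6.0625/6.19)*100 = 2.0598 %


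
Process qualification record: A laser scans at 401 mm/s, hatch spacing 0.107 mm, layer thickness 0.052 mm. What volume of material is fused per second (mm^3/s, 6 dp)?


Rate = 401 * 0.107 * 0.052 = 2.231164 mm^3/s


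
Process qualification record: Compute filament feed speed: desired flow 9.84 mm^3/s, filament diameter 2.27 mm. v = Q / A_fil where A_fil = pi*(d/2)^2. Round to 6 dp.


A = pi*(2.27/2)^2 = 4.047078
v = 9.84 / 4.047078 = 2.431384 mm/s


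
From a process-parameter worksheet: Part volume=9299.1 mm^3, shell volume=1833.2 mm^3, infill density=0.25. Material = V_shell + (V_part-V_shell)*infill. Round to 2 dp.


V_infill = (9299.1 - 1833.2) * 0.25 = 1866.48
V_total = 1833.2 + 1866.48 = 3699.68 mm^3


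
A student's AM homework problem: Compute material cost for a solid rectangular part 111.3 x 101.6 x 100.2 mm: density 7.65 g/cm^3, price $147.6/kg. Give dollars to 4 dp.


V = 111.3 * 101.6 * 100.2 = 1133069.616 mm^3 = 1133.069616 cm^3
Mass = 1133.069616 * 7.65 / 1000 = 8.66798256 kg
Cost = 8.66798256 * 147.6 = 1279.3942 $


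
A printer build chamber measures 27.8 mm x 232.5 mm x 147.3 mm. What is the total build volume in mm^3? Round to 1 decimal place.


V = 27.8 * 232.5 * 147.3 = 952073.6 mm^3


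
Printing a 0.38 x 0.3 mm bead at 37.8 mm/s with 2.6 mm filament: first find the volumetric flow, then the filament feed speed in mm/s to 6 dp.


Q = 0.38 * 0.3 * 37.8 = 4.3092 mm^3/s
A_fil = pi*(2.6/2)^2 = 5.30929158 mm^2
v_feed = 4.3092 / 5.30929158 = 0.811634 mm/s


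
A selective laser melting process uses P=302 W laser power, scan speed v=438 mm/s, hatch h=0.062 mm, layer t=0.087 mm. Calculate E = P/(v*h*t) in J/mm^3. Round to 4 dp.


E = 302 / (438*0.062*0.087) = 127.8268 J/mm^3


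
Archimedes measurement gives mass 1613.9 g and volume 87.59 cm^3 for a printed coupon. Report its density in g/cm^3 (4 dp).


rho = 1613.9 / 87.59 = 18.4256 g/cm^3


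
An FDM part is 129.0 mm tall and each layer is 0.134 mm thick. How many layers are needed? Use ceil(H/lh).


Layers = ceil(129.0/0.134) = 963


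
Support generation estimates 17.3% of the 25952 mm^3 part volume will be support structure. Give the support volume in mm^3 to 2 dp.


V_support = 25952 * 0.173 = 4489.7 mm^3


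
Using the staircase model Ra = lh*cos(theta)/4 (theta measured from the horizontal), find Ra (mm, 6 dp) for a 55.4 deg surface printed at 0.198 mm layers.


Ra = 0.198 * cos(55.4) / 4 = 0.028108 mm


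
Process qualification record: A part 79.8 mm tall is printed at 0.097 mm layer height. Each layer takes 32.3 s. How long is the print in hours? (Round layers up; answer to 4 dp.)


Layers = ceil(79.8/0.097) = 823
t = 823 * 32.3 / 3600 = 7.3841 hrs


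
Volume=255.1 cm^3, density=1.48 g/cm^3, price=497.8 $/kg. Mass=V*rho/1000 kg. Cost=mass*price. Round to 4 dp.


Mass = 255.1*1.48/1000 = 0.377548 kg
Cost = 0.377548 * 497.8 = 187.9434 $


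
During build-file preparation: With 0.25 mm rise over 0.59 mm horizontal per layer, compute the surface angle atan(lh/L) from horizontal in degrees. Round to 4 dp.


angle = atan(0.25/0.59) = 22.9638 degrees


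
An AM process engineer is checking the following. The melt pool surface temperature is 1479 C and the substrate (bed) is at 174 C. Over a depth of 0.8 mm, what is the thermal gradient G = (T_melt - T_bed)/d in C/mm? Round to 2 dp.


G = (1479-174)/0.8 = 1631.25 C/mm


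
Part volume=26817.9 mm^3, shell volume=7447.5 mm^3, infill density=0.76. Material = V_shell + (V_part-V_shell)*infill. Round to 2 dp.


V_infill = (26817.9 - 7447.5) * 0.76 = 14721.5
V_total = 7447.5 + 14721.5 = 22169.0 mm^3


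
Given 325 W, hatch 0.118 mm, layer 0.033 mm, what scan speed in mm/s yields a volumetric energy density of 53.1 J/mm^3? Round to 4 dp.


v = 325 / (53.1*0.118*0.033) = 1571.7841 mm/s


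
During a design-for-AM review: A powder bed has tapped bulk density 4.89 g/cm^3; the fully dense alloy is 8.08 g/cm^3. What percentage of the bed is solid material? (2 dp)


Packing = (4.89/8.08)*100 = 60.52 %


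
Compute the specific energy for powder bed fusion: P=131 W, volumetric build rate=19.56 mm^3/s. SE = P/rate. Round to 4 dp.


SE = 131 / 19.56 = 6.6973 J/mm^3


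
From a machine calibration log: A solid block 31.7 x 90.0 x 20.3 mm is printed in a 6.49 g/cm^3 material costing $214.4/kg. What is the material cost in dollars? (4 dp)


V = 31.7 * 90.0 * 20.3 = 57915.9 mm^3 = 57.9159 cm^3
Mass = 57.9159 * 6.49 / 1000 = 0.37587419 kg
Cost = 0.37587419 * 214.4 = 80.5874 $


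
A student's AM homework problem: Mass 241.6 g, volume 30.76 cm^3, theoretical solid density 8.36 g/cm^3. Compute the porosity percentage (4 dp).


rho_part = 241.6 / 30.76 = 7.85435631 g/cm^3
Porosity = (1 - 7.85435631/8.36)*100 = 6.0484 %


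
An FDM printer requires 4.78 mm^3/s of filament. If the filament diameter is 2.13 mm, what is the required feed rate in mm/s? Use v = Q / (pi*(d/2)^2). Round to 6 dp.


A = pi*(2.13/2)^2 = 3.563273
v = 4.78 / 3.563273 = 1.341463 mm/s


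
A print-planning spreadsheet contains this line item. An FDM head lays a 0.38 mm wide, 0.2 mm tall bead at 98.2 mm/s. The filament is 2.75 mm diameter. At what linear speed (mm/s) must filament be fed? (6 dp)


Q = 0.38 * 0.2 * 98.2 = 7.4632 mm^3/s
A_fil = pi*(2.75/2)^2 = 5.93957361 mm^2
v_feed = 7.4632 / 5.93957361 = 1.256521 mm/s


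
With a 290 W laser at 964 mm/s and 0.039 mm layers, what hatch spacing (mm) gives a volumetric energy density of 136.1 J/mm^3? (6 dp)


h = 290 / (136.1*964*0.039) = 0.056676 mm


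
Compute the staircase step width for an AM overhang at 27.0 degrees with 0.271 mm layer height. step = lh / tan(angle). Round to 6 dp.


step = 0.271 / tan(27.0) = 0.531867 mm


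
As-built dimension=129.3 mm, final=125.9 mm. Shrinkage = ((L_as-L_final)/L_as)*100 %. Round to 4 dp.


Shrinkage = ((129.3-125.9)/129.3)*100 = 2.6295 %


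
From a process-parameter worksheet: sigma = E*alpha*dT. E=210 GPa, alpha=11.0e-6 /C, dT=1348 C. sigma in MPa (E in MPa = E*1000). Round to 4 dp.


sigma = 210*1000 * 11.0e-6 * 1348 = 3113.88 MPa


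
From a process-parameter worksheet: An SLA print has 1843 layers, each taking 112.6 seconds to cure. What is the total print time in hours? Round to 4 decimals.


t = 1843 * 112.6 / 3600 = 57.6449 hrs


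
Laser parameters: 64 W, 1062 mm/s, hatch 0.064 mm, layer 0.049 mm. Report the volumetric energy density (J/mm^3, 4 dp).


E = 64 / (1062*0.064*0.049) = 19.2167 J/mm^3


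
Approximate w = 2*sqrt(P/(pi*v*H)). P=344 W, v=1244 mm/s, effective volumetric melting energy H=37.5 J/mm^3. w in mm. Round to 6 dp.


w = 2*sqrt(344/(pi*1244*37.5)) = 0.096897 mm


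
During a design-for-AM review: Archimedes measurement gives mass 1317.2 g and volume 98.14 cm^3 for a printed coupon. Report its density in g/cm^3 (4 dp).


rho = 1317.2 / 98.14 = 13.4216 g/cm^3


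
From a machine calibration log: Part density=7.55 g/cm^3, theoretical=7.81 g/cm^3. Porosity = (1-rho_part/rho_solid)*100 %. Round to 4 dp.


Porosity = (1-7.55/7.81)*100 = 3.3291 %


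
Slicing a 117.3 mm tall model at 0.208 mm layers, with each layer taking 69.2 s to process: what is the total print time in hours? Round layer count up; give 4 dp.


Layers = ceil(117.3/0.208) = 564
t = 564 * 69.2 / 3600 = 10.8413 hrs


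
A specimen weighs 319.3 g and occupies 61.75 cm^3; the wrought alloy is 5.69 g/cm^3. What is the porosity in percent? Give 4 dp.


rho_part = 319.3 / 61.75 = 5.1708502 g/cm^3
Porosity = (1 - 5.1708502/5.69)*100 = 9.1239 %


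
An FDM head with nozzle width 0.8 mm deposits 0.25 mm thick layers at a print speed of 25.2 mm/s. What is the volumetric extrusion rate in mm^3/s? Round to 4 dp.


Rate = 0.8 * 0.25 * 25.2 = 5.04 mm^3/s


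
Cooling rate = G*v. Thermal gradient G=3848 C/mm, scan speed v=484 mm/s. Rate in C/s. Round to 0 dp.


CR = 3848 * 484 = 1862432 C/s


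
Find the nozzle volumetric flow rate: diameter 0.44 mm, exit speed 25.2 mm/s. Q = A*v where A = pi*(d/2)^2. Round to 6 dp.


A = pi*(0.44/2)^2 = 0.15205308 mm^2
Q = 0.15205308 * 25.2 = 3.831738 mm^3/s


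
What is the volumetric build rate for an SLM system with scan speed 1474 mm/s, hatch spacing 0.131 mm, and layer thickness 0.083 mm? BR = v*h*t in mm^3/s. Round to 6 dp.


Rate = 1474 * 0.131 * 0.083 = 16.026802 mm^3/s


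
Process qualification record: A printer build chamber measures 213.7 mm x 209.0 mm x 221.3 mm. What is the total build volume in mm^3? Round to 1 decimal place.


V = 213.7 * 209.0 * 221.3 = 9883988.3 mm^3


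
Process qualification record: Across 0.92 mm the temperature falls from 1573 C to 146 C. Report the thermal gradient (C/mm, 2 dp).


G = (1573-146)/0.92 = 1551.09 C/mm


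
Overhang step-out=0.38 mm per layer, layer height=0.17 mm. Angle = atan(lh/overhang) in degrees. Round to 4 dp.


angle = atan(0.17/0.38) = 24.1022 degrees


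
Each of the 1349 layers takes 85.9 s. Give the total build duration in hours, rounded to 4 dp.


t = 1349 * 85.9 / 3600 = 32.1886 hrs


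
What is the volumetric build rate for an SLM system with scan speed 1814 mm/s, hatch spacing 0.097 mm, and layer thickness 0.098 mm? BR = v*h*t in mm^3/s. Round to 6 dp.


Rate = 1814 * 0.097 * 0.098 = 17.243884 mm^3/s


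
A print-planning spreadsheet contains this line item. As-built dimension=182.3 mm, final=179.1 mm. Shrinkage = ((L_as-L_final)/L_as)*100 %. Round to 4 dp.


Shrinkage = ((182.3-179.1)/182.3)*100 = 1.7553 %


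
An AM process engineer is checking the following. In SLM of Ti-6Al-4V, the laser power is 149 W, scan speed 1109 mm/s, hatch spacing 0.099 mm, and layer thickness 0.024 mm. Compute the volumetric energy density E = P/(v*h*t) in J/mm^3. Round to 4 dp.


E = 149 / (1109*0.099*0.024) = 56.5468 J/mm^3


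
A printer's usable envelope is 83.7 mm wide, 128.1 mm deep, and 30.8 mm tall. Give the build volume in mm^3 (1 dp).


V = 83.7 * 128.1 * 30.8 = 330236.7 mm^3


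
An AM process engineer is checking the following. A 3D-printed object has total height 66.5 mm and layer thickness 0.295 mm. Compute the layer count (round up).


Layers = ceil(66.5/0.295) = 226


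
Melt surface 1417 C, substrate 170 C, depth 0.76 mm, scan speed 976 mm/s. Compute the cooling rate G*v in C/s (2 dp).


G = (1417-170)/0.76 = 1640.78947368 C/mm
CR = 1640.78947368 * 976 = 1601410.53 C/s


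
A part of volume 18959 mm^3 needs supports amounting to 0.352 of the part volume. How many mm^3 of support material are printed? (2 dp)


V_support = 18959 * 0.352 = 6673.57 mm^3


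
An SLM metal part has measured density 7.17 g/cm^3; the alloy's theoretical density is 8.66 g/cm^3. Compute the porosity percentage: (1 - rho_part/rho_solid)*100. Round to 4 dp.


Porosity = (1-7.17/8.66)*100 = 17.2055 %


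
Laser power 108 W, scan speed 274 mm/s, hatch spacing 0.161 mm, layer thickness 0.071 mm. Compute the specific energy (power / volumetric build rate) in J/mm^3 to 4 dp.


Build rate = 274 * 0.161 * 0.071 = 3.132094 mm^3/s
SE = 108 / 3.132094 = 34.4817 J/mm^3


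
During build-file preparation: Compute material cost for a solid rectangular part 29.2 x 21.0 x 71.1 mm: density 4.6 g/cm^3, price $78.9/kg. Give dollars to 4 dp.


V = 29.2 * 21.0 * 71.1 = 43598.52 mm^3 = 43.59852 cm^3
Mass = 43.59852 * 4.6 / 1000 = 0.20055319 kg
Cost = 0.20055319 * 78.9 = 15.8236 $


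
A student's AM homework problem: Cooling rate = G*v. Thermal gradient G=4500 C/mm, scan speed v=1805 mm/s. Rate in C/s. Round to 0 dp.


CR = 4500 * 1805 = 8122500 C/s


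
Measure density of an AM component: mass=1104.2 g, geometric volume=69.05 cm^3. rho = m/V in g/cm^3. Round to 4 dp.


rho = 1104.2 / 69.05 = 15.9913 g/cm^3


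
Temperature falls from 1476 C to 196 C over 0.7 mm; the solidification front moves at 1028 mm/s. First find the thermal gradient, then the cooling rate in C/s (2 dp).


G = (1476-196)/0.7 = 1828.57142857 C/mm
CR = 1828.57142857 * 1028 = 1879771.43 C/s


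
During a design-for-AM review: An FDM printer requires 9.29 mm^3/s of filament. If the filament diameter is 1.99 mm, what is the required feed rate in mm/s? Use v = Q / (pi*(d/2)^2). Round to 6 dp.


A = pi*(1.99/2)^2 = 3.110255
v = 9.29 / 3.110255 = 2.986893 mm/s


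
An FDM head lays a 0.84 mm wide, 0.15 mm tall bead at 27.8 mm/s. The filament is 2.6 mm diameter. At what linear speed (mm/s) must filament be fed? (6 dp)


Q = 0.84 * 0.15 * 27.8 = 3.5028 mm^3/s
A_fil = pi*(2.6/2)^2 = 5.30929158 mm^2
v_feed = 3.5028 / 5.30929158 = 0.659749 mm/s


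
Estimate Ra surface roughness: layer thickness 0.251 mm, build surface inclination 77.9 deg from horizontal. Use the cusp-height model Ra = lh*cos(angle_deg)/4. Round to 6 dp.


Ra = 0.251 * cos(77.9) / 4 = 0.013154 mm


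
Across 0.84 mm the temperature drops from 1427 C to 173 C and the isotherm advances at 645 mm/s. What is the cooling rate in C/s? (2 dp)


G = (1427-173)/0.84 = 1492.85714286 C/mm
CR = 1492.85714286 * 645 = 962892.86 C/s


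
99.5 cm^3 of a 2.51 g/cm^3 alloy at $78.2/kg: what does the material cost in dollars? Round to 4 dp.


Mass = 99.5*2.51/1000 = 0.249745 kg
Cost = 0.249745 * 78.2 = 19.5301 $


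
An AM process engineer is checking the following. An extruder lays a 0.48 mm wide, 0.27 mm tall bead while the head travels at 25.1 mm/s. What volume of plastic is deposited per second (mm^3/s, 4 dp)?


Rate = 0.48 * 0.27 * 25.1 = 3.253 mm^3/s
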